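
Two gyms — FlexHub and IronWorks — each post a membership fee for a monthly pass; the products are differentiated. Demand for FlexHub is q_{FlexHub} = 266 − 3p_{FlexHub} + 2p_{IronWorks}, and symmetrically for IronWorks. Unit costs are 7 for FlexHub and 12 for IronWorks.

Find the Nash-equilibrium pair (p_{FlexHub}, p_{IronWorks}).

FlexHub's profit: π = (p_{FlexHub} − 7)(266 − 3p_{FlexHub} + 2p_{IronWorks}).
∂π/∂p_{FlexHub} = 287 − 6p_{FlexHub} + 2p_{IronWorks} = 0 ⇒ p_{FlexHub} = 287/6 + (1/3)p_{IronWorks}.
Similarly p_{IronWorks} = 151/3 + (1/3)p_{FlexHub}.
Plugging p_{IronWorks} into FlexHub's best response: p_{FlexHub} = 287/6 + (1/3)(151/3 + (1/3)p_{FlexHub}) ⇒ (8/9)p_{FlexHub} = 1163/18, so p_{FlexHub} = 72.6875.
Then p_{IronWorks} = 151/3 + (1/3)·72.6875 = 74.5625.

72.6875, 74.5625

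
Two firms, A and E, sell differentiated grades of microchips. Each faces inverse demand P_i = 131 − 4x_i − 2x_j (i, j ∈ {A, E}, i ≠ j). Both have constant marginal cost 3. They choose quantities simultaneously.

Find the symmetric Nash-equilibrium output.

Firm A's profit: π = x_A(131 − 4x_A − 2x_E) − 3x_A.
∂π/∂x_A = 128 − 8x_A − 2x_E = 0 ⇒ x_A = 16 − 0.25x_E.
The game is symmetric, so in equilibrium x_E = x_A: the reaction function gives 1.25x_A = 16, hence x_A = 12.8.

12.8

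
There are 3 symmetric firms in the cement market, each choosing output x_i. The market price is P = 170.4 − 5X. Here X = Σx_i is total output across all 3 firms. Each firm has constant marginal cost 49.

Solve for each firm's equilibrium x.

A representative firm's profit is π_i = x_i(170.4 − 5X) − 49x_i, with X = x_i + Σ_{j≠i} x_j.
First-order condition: 121.4 − 10x_i − 5Σ_{j≠i} x_j = 0.
In a symmetric equilibrium every firm chooses the same x, so Σ_{j≠i} x_j = 2x. The condition becomes 121.4 − 20x = 0, giving x = 121.4/20 = 6.07.

6.07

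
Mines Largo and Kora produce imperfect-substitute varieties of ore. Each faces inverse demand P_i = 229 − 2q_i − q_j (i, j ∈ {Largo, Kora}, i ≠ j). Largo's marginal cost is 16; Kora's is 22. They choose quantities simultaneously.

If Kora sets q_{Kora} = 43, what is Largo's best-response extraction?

42.5

Mine Largo's profit: π = q_{Largo}(229 − 2q_{Largo} − q_{Kora}) − 16q_{Largo}.
∂π/∂q_{Largo} = 213 − 4q_{Largo} − q_{Kora} = 0 ⇒ q_{Largo} = 53.25 − 0.25q_{Kora}.
At q_{Kora} = 43: q_{Largo} = 53.25 − 0.25·43 = 42.5.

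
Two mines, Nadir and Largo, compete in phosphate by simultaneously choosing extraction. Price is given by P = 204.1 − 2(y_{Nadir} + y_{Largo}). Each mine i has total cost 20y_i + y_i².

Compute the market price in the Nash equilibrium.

112.05

Mine Nadir's profit: π = y_{Nadir}(204.1 − 2(y_{Nadir} + y_{Largo})) − 20y_{Nadir} − y_{Nadir}².
∂π/∂y_{Nadir} = 184.1 − 6y_{Nadir} − 2y_{Largo} = 0, so y_{Nadir} = 1841/60 − (1/3)y_{Largo}.
By symmetry y_{Largo} = y_{Nadir}; substituting into the reaction function, (4/3)y_{Nadir} = 1841/60 and y_{Nadir} = 23.0125.
Equilibrium price: P = 204.1 − 2·46.025 = 112.05.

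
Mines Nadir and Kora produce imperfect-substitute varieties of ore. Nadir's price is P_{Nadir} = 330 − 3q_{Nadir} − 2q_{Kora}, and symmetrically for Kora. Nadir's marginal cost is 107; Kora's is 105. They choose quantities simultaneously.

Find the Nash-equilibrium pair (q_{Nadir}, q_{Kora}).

27.75, 28.25

Mine Nadir's profit: π = q_{Nadir}(330 − 3q_{Nadir} − 2q_{Kora}) − 107q_{Nadir}.
∂π/∂q_{Nadir} = 223 − 6q_{Nadir} − 2q_{Kora} = 0 ⇒ q_{Nadir} = 223/6 − (1/3)q_{Kora}.
Similarly q_{Kora} = 37.5 − (1/3)q_{Nadir}.
Substituting the second reaction function into the first: q_{Nadir} = 223/6 − (1/3)(37.5 − (1/3)q_{Nadir}), which gives (8/9)q_{Nadir} = 74/3 ⇒ q_{Nadir} = 27.75.
Then q_{Kora} = 37.5 − (1/3)·27.75 = 28.25.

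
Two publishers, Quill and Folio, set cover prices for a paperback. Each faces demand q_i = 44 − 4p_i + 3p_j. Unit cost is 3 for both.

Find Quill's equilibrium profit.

Quill's profit: π = (p_{Quill} − 3)(44 − 4p_{Quill} + 3p_{Folio}).
∂π/∂p_{Quill} = 56 − 8p_{Quill} + 3p_{Folio} = 0 ⇒ p_{Quill} = 7 + 0.375p_{Folio}.
The game is symmetric, so in equilibrium p_{Folio} = p_{Quill}: the reaction function gives 0.625p_{Quill} = 7, hence p_{Quill} = 11.2.
q_{Quill} = 44 − 4·11.2 + 3·11.2 = 32.8.
Profit = (11.2 − 3)·32.8 = 268.96.

268.96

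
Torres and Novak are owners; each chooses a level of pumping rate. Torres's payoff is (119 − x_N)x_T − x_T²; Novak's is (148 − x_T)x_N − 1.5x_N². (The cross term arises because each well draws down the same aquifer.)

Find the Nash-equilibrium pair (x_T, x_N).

41.8, 35.4

Expanding Torres's payoff: 119x_T − x_Nx_T − x_T².
∂π/∂x_T = 119 − x_N − 2x_T = 0, so x_T = 59.5 − 0.5x_N.
Likewise for Novak: x_N = 148/3 − (1/3)x_T.
Substituting the second reaction function into the first: x_T = 59.5 − 0.5(148/3 − (1/3)x_T), which gives (5/6)x_T = 209/6 ⇒ x_T = 41.8.
Then x_N = 148/3 − (1/3)·41.8 = 35.4.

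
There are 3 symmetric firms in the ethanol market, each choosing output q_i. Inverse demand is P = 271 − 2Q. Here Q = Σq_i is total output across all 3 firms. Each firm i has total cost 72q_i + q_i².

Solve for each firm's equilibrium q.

19.9

A representative firm's profit is π_i = q_i(271 − 2Q) − 72q_i − q_i², with Q = q_i + Σ_{j≠i} q_j.
First-order condition: 199 − 6q_i − 2Σ_{j≠i} q_j = 0.
Imposing symmetry (q_j = q for all j) turns Σ_{j≠i} q_j into 2q, so 199 = 10q and q = 19.9.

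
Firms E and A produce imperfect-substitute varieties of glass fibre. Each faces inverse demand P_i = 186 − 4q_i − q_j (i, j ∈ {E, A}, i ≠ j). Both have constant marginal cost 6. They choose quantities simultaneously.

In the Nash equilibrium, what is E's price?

Firm E's profit: π = q_E(186 − 4q_E − q_A) − 6q_E.
∂π/∂q_E = 180 − 8q_E − q_A = 0 ⇒ q_E = 22.5 − 0.125q_A.
By symmetry q_A = q_E; substituting into the reaction function, 1.125q_E = 22.5 and q_E = 20.
P_E = 186 − 4·20 − 20 = 86.

86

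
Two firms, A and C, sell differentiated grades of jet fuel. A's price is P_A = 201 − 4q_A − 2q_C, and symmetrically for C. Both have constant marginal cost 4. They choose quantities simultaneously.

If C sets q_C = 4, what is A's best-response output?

Firm A's profit: π = q_A(201 − 4q_A − 2q_C) − 4q_A.
∂π/∂q_A = 197 − 8q_A − 2q_C = 0 ⇒ q_A = 24.625 − 0.25q_C.
At q_C = 4: q_A = 24.625 − 0.25·4 = 23.625.

23.625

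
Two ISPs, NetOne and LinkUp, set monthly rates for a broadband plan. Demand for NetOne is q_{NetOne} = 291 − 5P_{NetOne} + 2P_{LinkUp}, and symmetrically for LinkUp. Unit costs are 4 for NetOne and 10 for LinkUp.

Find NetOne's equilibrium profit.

NetOne's profit: π = (P_{NetOne} − 4)(291 − 5P_{NetOne} + 2P_{LinkUp}).
∂π/∂P_{NetOne} = 311 − 10P_{NetOne} + 2P_{LinkUp} = 0 ⇒ P_{NetOne} = 31.1 + 0.2P_{LinkUp}.
Similarly P_{LinkUp} = 34.1 + 0.2P_{NetOne}.
Plugging P_{LinkUp} into NetOne's best response: P_{NetOne} = 31.1 + 0.2(34.1 + 0.2P_{NetOne}) ⇒ 0.96P_{NetOne} = 37.92, so P_{NetOne} = 39.5.
Then P_{LinkUp} = 34.1 + 0.2·39.5 = 42.
q_{NetOne} = 291 − 5·39.5 + 2·42 = 177.5.
Profit = (39.5 − 4)·177.5 = 6301.25.

6301.25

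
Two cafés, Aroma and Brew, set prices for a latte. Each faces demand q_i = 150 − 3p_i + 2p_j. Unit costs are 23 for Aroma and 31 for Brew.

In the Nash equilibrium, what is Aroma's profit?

3316.6875

Aroma's profit: π = (p_{Aroma} − 23)(150 − 3p_{Aroma} + 2p_{Brew}).
∂π/∂p_{Aroma} = 219 − 6p_{Aroma} + 2p_{Brew} = 0 ⇒ p_{Aroma} = 36.5 + (1/3)p_{Brew}.
Similarly p_{Brew} = 40.5 + (1/3)p_{Aroma}.
Substituting the second reaction function into the first: p_{Aroma} = 36.5 + (1/3)(40.5 + (1/3)p_{Aroma}), which gives (8/9)p_{Aroma} = 50 ⇒ p_{Aroma} = 56.25.
Then p_{Brew} = 40.5 + (1/3)·56.25 = 59.25.
q_{Aroma} = 150 − 3·56.25 + 2·59.25 = 99.75.
Profit = (56.25 − 23)·99.75 = 3316.6875.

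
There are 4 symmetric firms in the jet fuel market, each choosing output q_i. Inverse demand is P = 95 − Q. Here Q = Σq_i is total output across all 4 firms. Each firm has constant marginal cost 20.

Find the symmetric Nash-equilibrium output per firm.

15

A representative firm's profit is π_i = q_i(95 − Q) − 20q_i, with Q = q_i + Σ_{j≠i} q_j.
First-order condition: 75 − 2q_i − Σ_{j≠i} q_j = 0.
In a symmetric equilibrium every firm chooses the same q, so Σ_{j≠i} q_j = 3q. The condition becomes 75 − 5q = 0, giving q = 75/5 = 15.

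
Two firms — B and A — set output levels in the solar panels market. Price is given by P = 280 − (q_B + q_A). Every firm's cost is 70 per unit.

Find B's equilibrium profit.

4900

Firm B's profit: π = q_B(280 − (q_B + q_A)) − 70q_B.
∂π/∂q_B = 210 − 2q_B − q_A = 0, so q_B = 105 − 0.5q_A.
The game is symmetric, so in equilibrium q_A = q_B: the reaction function gives 1.5q_B = 105, hence q_B = 70.
Price P = 280 − 140 = 140.
B's profit: (140 − 70)·70 = 4900.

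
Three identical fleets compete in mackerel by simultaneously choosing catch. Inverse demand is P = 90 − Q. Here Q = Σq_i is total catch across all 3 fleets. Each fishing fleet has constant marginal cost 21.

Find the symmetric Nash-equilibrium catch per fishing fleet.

A representative fishing fleet's profit is π_i = q_i(90 − Q) − 21q_i, with Q = q_i + Σ_{j≠i} q_j.
First-order condition: 69 − 2q_i − Σ_{j≠i} q_j = 0.
With identical fishing fleets, set every q_j = q: then 69 − 2q − 2q = 0, i.e. q = 69/4 = 17.25.

17.25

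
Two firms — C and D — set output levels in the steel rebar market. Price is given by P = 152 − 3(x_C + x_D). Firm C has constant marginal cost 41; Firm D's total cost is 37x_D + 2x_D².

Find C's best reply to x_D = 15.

Firm C's profit: π = x_C(152 − 3(x_C + x_D)) − 41x_C.
∂π/∂x_C = 111 − 6x_C − 3x_D = 0, so x_C = 18.5 − 0.5x_D.
At x_D = 15: x_C = 18.5 − 0.5·15 = 11.

11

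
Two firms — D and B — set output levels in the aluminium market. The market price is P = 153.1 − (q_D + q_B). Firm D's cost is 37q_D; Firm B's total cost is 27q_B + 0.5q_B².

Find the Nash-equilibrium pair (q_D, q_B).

44.44, 27.22

Firm D's profit: π = q_D(153.1 − (q_D + q_B)) − 37q_D.
∂π/∂q_D = 116.1 − 2q_D − q_B = 0, so q_D = 58.05 − 0.5q_B.
For B: ∂π/∂q_B = 126.1 − 3q_B − q_D = 0 ⇒ q_B = 1261/30 − (1/3)q_D.
Solving the two reaction functions simultaneously: (1 − (−0.5)(−1/3))q_D = 58.05 − 0.5·(1261/30), so (5/6)q_D = 1111/30 and q_D = 44.44.
Then q_B = 1261/30 − (1/3)·44.44 = 27.22.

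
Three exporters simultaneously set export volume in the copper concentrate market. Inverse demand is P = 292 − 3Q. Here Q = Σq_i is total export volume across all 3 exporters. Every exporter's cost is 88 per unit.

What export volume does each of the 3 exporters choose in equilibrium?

17

A representative exporter's profit is π_i = q_i(292 − 3Q) − 88q_i, with Q = q_i + Σ_{j≠i} q_j.
First-order condition: 204 − 6q_i − 3Σ_{j≠i} q_j = 0.
In a symmetric equilibrium every exporter chooses the same q, so Σ_{j≠i} q_j = 2q. The condition becomes 204 − 12q = 0, giving q = 204/12 = 17.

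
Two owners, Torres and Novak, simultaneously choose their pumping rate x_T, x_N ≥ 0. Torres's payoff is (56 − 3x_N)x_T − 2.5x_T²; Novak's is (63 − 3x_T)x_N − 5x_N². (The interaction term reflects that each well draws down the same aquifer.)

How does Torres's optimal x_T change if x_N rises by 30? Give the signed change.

-18

Expanding Torres's payoff: 56x_T − 3x_Nx_T − 2.5x_T².
∂π/∂x_T = 56 − 3x_N − 5x_T = 0, so x_T = 11.2 − 0.6x_N.
The reaction-function slope is −0.6, so a 30-unit rise in x_N moves x_T by −0.6 × 30 = −18. Torres's best response falls — the actions are strategic substitutes.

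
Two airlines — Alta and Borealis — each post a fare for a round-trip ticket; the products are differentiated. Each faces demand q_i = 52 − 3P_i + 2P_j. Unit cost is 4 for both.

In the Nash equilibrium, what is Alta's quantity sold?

Alta's profit: π = (P_{Alta} − 4)(52 − 3P_{Alta} + 2P_{Borealis}).
∂π/∂P_{Alta} = 64 − 6P_{Alta} + 2P_{Borealis} = 0 ⇒ P_{Alta} = 32/3 + (1/3)P_{Borealis}.
The game is symmetric, so in equilibrium P_{Borealis} = P_{Alta}: the reaction function gives (2/3)P_{Alta} = 32/3, hence P_{Alta} = 16.
q_{Alta} = 52 − 3·16 + 2·16 = 36.

36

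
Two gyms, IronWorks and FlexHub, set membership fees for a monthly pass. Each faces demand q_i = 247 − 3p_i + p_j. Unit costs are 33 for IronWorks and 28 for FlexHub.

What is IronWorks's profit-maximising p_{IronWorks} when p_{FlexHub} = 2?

IronWorks's profit: π = (p_{IronWorks} − 33)(247 − 3p_{IronWorks} + p_{FlexHub}).
∂π/∂p_{IronWorks} = 346 − 6p_{IronWorks} + p_{FlexHub} = 0 ⇒ p_{IronWorks} = 173/3 + (1/6)p_{FlexHub}.
At p_{FlexHub} = 2: p_{IronWorks} = 173/3 + (1/6)·2 = 58.

58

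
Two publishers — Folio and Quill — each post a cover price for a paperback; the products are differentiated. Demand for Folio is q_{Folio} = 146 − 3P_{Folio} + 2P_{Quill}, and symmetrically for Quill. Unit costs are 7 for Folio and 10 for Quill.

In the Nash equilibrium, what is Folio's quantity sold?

105.9375

Folio's profit: π = (P_{Folio} − 7)(146 − 3P_{Folio} + 2P_{Quill}).
∂π/∂P_{Folio} = 167 − 6P_{Folio} + 2P_{Quill} = 0 ⇒ P_{Folio} = 167/6 + (1/3)P_{Quill}.
Similarly P_{Quill} = 88/3 + (1/3)P_{Folio}.
Plugging P_{Quill} into Folio's best response: P_{Folio} = 167/6 + (1/3)(88/3 + (1/3)P_{Folio}) ⇒ (8/9)P_{Folio} = 677/18, so P_{Folio} = 42.3125.
Then P_{Quill} = 88/3 + (1/3)·42.3125 = 43.4375.
q_{Folio} = 146 − 3·42.3125 + 2·43.4375 = 105.9375.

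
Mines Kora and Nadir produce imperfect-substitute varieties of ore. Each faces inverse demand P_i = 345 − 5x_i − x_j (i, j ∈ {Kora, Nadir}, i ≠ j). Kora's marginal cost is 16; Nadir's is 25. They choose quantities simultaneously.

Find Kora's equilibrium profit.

Mine Kora's profit: π = x_{Kora}(345 − 5x_{Kora} − x_{Nadir}) − 16x_{Kora}.
∂π/∂x_{Kora} = 329 − 10x_{Kora} − x_{Nadir} = 0 ⇒ x_{Kora} = 32.9 − 0.1x_{Nadir}.
Similarly x_{Nadir} = 32 − 0.1x_{Kora}.
Solving the two reaction functions simultaneously: (1 − (−0.1)(−0.1))x_{Kora} = 32.9 − 0.1·32, so 0.99x_{Kora} = 29.7 and x_{Kora} = 30.
Then x_{Nadir} = 32 − 0.1·30 = 29.
P_{Kora} = 345 − 5·30 − 29 = 166.
Profit = (166 − 16)·30 = 4500.

4500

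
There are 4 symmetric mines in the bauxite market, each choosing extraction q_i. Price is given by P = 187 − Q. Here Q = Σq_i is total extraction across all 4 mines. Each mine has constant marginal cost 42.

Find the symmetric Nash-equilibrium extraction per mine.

A representative mine's profit is π_i = q_i(187 − Q) − 42q_i, with Q = q_i + Σ_{j≠i} q_j.
First-order condition: 145 − 2q_i − Σ_{j≠i} q_j = 0.
With identical mines, set every q_j = q: then 145 − 2q − 3q = 0, i.e. q = 145/5 = 29.

29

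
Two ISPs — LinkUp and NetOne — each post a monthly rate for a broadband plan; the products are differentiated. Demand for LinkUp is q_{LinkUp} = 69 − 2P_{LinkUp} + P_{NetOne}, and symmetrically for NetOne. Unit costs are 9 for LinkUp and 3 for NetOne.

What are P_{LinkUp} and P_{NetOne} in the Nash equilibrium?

LinkUp's profit: π = (P_{LinkUp} − 9)(69 − 2P_{LinkUp} + P_{NetOne}).
∂π/∂P_{LinkUp} = 87 − 4P_{LinkUp} + P_{NetOne} = 0 ⇒ P_{LinkUp} = 21.75 + 0.25P_{NetOne}.
Similarly P_{NetOne} = 18.75 + 0.25P_{LinkUp}.
Solving the two reaction functions simultaneously: (1 − (0.25)(0.25))P_{LinkUp} = 21.75 + 0.25·18.75, so 0.9375P_{LinkUp} = 26.4375 and P_{LinkUp} = 28.2.
Then P_{NetOne} = 18.75 + 0.25·28.2 = 25.8.

28.2, 25.8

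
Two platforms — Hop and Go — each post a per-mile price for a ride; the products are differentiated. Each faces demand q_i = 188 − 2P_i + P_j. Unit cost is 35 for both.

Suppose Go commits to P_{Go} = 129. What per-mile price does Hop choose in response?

Hop's profit: π = (P_{Hop} − 35)(188 − 2P_{Hop} + P_{Go}).
∂π/∂P_{Hop} = 258 − 4P_{Hop} + P_{Go} = 0 ⇒ P_{Hop} = 64.5 + 0.25P_{Go}.
At P_{Go} = 129: P_{Hop} = 64.5 + 0.25·129 = 96.75.

96.75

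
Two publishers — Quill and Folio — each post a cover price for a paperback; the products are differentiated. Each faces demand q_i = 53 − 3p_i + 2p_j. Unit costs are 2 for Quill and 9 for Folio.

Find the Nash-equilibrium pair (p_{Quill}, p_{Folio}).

Quill's profit: π = (p_{Quill} − 2)(53 − 3p_{Quill} + 2p_{Folio}).
∂π/∂p_{Quill} = 59 − 6p_{Quill} + 2p_{Folio} = 0 ⇒ p_{Quill} = 59/6 + (1/3)p_{Folio}.
Similarly p_{Folio} = 40/3 + (1/3)p_{Quill}.
Substituting the second reaction function into the first: p_{Quill} = 59/6 + (1/3)(40/3 + (1/3)p_{Quill}), which gives (8/9)p_{Quill} = 257/18 ⇒ p_{Quill} = 16.0625.
Then p_{Folio} = 40/3 + (1/3)·16.0625 = 18.6875.

16.0625, 18.6875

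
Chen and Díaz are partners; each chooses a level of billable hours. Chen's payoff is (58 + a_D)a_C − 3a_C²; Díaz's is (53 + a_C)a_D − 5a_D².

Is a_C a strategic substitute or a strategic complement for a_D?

strategic complements

Expanding Chen's payoff: 58a_C + a_Da_C − 3a_C².
∂π/∂a_C = 58 + a_D − 6a_C = 0, so a_C = 29/3 + (1/6)a_D.
The best-response slope da_C/da_D = 1/6 > 0: the reaction function is upward-sloping, so the choices are strategic complements.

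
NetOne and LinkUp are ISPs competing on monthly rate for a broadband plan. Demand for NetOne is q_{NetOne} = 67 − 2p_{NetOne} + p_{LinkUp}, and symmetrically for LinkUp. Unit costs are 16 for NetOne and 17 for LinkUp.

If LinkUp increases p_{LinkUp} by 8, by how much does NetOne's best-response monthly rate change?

NetOne's profit: π = (p_{NetOne} − 16)(67 − 2p_{NetOne} + p_{LinkUp}).
∂π/∂p_{NetOne} = 99 − 4p_{NetOne} + p_{LinkUp} = 0 ⇒ p_{NetOne} = 24.75 + 0.25p_{LinkUp}.
The reaction-function slope is 0.25, so an 8-unit rise in p_{LinkUp} moves p_{NetOne} by 0.25 × 8 = 2. NetOne's best response rises — the actions are strategic complements.

2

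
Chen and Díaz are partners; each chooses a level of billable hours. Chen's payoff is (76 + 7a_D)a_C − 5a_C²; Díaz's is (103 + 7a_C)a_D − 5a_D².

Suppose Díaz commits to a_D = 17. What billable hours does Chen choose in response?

Expanding Chen's payoff: 76a_C + 7a_Da_C − 5a_C².
∂π/∂a_C = 76 + 7a_D − 10a_C = 0, so a_C = 7.6 + 0.7a_D.
At a_D = 17: a_C = 7.6 + 0.7·17 = 19.5.

19.5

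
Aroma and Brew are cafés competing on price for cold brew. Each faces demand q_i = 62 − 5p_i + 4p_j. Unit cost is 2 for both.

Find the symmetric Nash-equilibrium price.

Aroma's profit: π = (p_{Aroma} − 2)(62 − 5p_{Aroma} + 4p_{Brew}).
∂π/∂p_{Aroma} = 72 − 10p_{Aroma} + 4p_{Brew} = 0 ⇒ p_{Aroma} = 7.2 + 0.4p_{Brew}.
By symmetry p_{Brew} = p_{Aroma}; substituting into the reaction function, 0.6p_{Aroma} = 7.2 and p_{Aroma} = 12.

12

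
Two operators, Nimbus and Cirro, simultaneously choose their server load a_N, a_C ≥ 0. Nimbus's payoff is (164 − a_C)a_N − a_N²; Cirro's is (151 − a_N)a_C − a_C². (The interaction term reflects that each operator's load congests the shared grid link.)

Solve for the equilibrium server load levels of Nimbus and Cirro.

Expanding Nimbus's payoff: 164a_N − a_Ca_N − a_N².
∂π/∂a_N = 164 − a_C − 2a_N = 0, so a_N = 82 − 0.5a_C.
Likewise for Cirro: a_C = 75.5 − 0.5a_N.
Solving the two reaction functions simultaneously: (1 − (−0.5)(−0.5))a_N = 82 − 0.5·75.5, so 0.75a_N = 44.25 and a_N = 59.
Then a_C = 75.5 − 0.5·59 = 46.

59, 46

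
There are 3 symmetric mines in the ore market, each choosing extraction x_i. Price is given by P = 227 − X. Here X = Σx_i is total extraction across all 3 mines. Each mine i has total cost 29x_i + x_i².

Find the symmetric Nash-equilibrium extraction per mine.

A representative mine's profit is π_i = x_i(227 − X) − 29x_i − x_i², with X = x_i + Σ_{j≠i} x_j.
First-order condition: 198 − 4x_i − Σ_{j≠i} x_j = 0.
With identical mines, set every x_j = x: then 198 − 4x − 2x = 0, i.e. x = 198/6 = 33.

33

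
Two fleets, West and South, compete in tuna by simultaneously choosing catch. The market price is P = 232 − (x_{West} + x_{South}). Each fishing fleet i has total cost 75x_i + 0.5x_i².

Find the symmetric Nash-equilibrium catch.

39.25

Fishing fleet West's profit: π = x_{West}(232 − (x_{West} + x_{South})) − 75x_{West} − 0.5x_{West}².
∂π/∂x_{West} = 157 − 3x_{West} − x_{South} = 0, so x_{West} = 157/3 − (1/3)x_{South}.
Setting x_{West} = x_{South} in the reaction function: x_{West} = 157/3 − (1/3)x_{West}, so x_{West} = (157/3) / (4/3) = 39.25.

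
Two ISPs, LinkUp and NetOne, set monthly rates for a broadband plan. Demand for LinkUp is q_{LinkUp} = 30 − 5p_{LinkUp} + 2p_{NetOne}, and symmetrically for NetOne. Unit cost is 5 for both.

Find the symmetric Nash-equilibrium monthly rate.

6.875

LinkUp's profit: π = (p_{LinkUp} − 5)(30 − 5p_{LinkUp} + 2p_{NetOne}).
∂π/∂p_{LinkUp} = 55 − 10p_{LinkUp} + 2p_{NetOne} = 0 ⇒ p_{LinkUp} = 5.5 + 0.2p_{NetOne}.
The game is symmetric, so in equilibrium p_{NetOne} = p_{LinkUp}: the reaction function gives 0.8p_{LinkUp} = 5.5, hence p_{LinkUp} = 6.875.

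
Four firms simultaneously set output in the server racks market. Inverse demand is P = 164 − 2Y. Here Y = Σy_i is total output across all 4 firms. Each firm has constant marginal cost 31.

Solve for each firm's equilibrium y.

A representative firm's profit is π_i = y_i(164 − 2Y) − 31y_i, with Y = y_i + Σ_{j≠i} y_j.
First-order condition: 133 − 4y_i − 2Σ_{j≠i} y_j = 0.
Imposing symmetry (y_j = y for all j) turns Σ_{j≠i} y_j into 3y, so 133 = 10y and y = 13.3.

13.3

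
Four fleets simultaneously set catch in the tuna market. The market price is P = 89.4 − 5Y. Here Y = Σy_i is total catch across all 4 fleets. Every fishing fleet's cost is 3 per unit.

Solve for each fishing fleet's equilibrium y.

A representative fishing fleet's profit is π_i = y_i(89.4 − 5Y) − 3y_i, with Y = y_i + Σ_{j≠i} y_j.
First-order condition: 86.4 − 10y_i − 5Σ_{j≠i} y_j = 0.
With identical fishing fleets, set every y_j = y: then 86.4 − 10y − 15y = 0, i.e. y = 86.4/25 = 3.456.

3.456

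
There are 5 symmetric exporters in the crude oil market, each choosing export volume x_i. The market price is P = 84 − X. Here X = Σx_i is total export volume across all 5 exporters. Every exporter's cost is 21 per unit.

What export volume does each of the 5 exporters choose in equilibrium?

10.5

A representative exporter's profit is π_i = x_i(84 − X) − 21x_i, with X = x_i + Σ_{j≠i} x_j.
First-order condition: 63 − 2x_i − Σ_{j≠i} x_j = 0.
In a symmetric equilibrium every exporter chooses the same x, so Σ_{j≠i} x_j = 4x. The condition becomes 63 − 6x = 0, giving x = 63/6 = 10.5.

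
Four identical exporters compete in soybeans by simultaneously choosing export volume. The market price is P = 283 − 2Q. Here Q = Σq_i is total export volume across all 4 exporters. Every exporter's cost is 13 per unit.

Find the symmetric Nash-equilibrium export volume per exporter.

27

A representative exporter's profit is π_i = q_i(283 − 2Q) − 13q_i, with Q = q_i + Σ_{j≠i} q_j.
First-order condition: 270 − 4q_i − 2Σ_{j≠i} q_j = 0.
In a symmetric equilibrium every exporter chooses the same q, so Σ_{j≠i} q_j = 3q. The condition becomes 270 − 10q = 0, giving q = 270/10 = 27.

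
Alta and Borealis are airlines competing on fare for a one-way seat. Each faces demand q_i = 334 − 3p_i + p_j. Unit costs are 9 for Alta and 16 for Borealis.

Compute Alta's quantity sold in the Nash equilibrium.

Alta's profit: π = (p_{Alta} − 9)(334 − 3p_{Alta} + p_{Borealis}).
∂π/∂p_{Alta} = 361 − 6p_{Alta} + p_{Borealis} = 0 ⇒ p_{Alta} = 361/6 + (1/6)p_{Borealis}.
Similarly p_{Borealis} = 191/3 + (1/6)p_{Alta}.
Plugging p_{Borealis} into Alta's best response: p_{Alta} = 361/6 + (1/6)(191/3 + (1/6)p_{Alta}) ⇒ (35/36)p_{Alta} = 637/9, so p_{Alta} = 72.8.
Then p_{Borealis} = 191/3 + (1/6)·72.8 = 75.8.
q_{Alta} = 334 − 3·72.8 + 75.8 = 191.4.

191.4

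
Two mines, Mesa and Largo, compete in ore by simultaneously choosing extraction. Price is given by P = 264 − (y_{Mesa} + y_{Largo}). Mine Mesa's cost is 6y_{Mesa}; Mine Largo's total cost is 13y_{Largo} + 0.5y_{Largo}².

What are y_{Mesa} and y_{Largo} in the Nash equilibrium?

104.6, 48.8

Mine Mesa's profit: π = y_{Mesa}(264 − (y_{Mesa} + y_{Largo})) − 6y_{Mesa}.
∂π/∂y_{Mesa} = 258 − 2y_{Mesa} − y_{Largo} = 0, so y_{Mesa} = 129 − 0.5y_{Largo}.
For Largo: ∂π/∂y_{Largo} = 251 − 3y_{Largo} − y_{Mesa} = 0 ⇒ y_{Largo} = 251/3 − (1/3)y_{Mesa}.
Substituting the second reaction function into the first: y_{Mesa} = 129 − 0.5(251/3 − (1/3)y_{Mesa}), which gives (5/6)y_{Mesa} = 523/6 ⇒ y_{Mesa} = 104.6.
Then y_{Largo} = 251/3 − (1/3)·104.6 = 48.8.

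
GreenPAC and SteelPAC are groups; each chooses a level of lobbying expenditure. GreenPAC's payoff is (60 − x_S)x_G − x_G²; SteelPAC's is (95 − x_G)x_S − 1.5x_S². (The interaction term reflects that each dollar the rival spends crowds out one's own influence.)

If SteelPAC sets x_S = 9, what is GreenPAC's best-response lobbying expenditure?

25.5

Expanding GreenPAC's payoff: 60x_G − x_Sx_G − x_G².
∂π/∂x_G = 60 − x_S − 2x_G = 0, so x_G = 30 − 0.5x_S.
At x_S = 9: x_G = 30 − 0.5·9 = 25.5.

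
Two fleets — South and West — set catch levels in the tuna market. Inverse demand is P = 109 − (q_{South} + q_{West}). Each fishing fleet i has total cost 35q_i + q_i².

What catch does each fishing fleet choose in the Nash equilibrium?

Fishing fleet South's profit: π = q_{South}(109 − (q_{South} + q_{West})) − 35q_{South} − q_{South}².
∂π/∂q_{South} = 74 − 4q_{South} − q_{West} = 0, so q_{South} = 18.5 − 0.25q_{West}.
By symmetry q_{West} = q_{South}; substituting into the reaction function, 1.25q_{South} = 18.5 and q_{South} = 14.8.

14.8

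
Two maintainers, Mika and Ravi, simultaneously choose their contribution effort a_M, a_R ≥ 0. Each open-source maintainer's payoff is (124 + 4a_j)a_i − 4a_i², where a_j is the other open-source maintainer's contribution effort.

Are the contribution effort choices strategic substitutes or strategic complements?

Mika's payoff is (124 + 4a_R)a_M − 4a_M².
∂π/∂a_M = 124 + 4a_R − 8a_M = 0, so a_M = 15.5 + 0.5a_R.
The best-response slope da_M/da_R = 0.5 > 0: the reaction function is upward-sloping, so the choices are strategic complements.

strategic complements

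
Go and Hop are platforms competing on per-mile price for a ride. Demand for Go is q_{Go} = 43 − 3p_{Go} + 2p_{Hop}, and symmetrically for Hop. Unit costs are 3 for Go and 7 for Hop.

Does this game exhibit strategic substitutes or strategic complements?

Go's profit: π = (p_{Go} − 3)(43 − 3p_{Go} + 2p_{Hop}).
∂π/∂p_{Go} = 52 − 6p_{Go} + 2p_{Hop} = 0 ⇒ p_{Go} = 26/3 + (1/3)p_{Hop}.
The best-response slope dp_{Go}/dp_{Hop} = 1/3 > 0: the reaction function is upward-sloping, so the choices are strategic complements.

strategic complements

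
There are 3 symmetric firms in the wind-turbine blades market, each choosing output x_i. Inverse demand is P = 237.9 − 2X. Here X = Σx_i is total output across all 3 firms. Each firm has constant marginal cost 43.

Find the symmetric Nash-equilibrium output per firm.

24.3625

A representative firm's profit is π_i = x_i(237.9 − 2X) − 43x_i, with X = x_i + Σ_{j≠i} x_j.
First-order condition: 194.9 − 4x_i − 2Σ_{j≠i} x_j = 0.
With identical firms, set every x_j = x: then 194.9 − 4x − 4x = 0, i.e. x = 194.9/8 = 24.3625.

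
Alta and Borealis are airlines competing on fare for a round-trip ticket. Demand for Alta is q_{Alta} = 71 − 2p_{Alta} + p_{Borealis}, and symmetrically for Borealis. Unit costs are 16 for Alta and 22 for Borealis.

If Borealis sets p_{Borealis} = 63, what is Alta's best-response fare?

41.5

Alta's profit: π = (p_{Alta} − 16)(71 − 2p_{Alta} + p_{Borealis}).
∂π/∂p_{Alta} = 103 − 4p_{Alta} + p_{Borealis} = 0 ⇒ p_{Alta} = 25.75 + 0.25p_{Borealis}.
At p_{Borealis} = 63: p_{Alta} = 25.75 + 0.25·63 = 41.5.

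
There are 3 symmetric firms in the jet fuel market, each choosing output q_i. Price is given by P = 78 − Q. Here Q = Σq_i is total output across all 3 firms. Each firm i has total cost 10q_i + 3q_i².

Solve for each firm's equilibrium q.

6.8

A representative firm's profit is π_i = q_i(78 − Q) − 10q_i − 3q_i², with Q = q_i + Σ_{j≠i} q_j.
First-order condition: 68 − 8q_i − Σ_{j≠i} q_j = 0.
Imposing symmetry (q_j = q for all j) turns Σ_{j≠i} q_j into 2q, so 68 = 10q and q = 6.8.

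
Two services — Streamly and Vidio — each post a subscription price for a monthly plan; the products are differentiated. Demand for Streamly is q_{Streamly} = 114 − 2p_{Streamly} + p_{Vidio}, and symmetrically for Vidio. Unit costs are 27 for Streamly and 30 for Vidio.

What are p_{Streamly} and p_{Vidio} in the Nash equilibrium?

Streamly's profit: π = (p_{Streamly} − 27)(114 − 2p_{Streamly} + p_{Vidio}).
∂π/∂p_{Streamly} = 168 − 4p_{Streamly} + p_{Vidio} = 0 ⇒ p_{Streamly} = 42 + 0.25p_{Vidio}.
Similarly p_{Vidio} = 43.5 + 0.25p_{Streamly}.
Solving the two reaction functions simultaneously: (1 − (0.25)(0.25))p_{Streamly} = 42 + 0.25·43.5, so 0.9375p_{Streamly} = 52.875 and p_{Streamly} = 56.4.
Then p_{Vidio} = 43.5 + 0.25·56.4 = 57.6.

56.4, 57.6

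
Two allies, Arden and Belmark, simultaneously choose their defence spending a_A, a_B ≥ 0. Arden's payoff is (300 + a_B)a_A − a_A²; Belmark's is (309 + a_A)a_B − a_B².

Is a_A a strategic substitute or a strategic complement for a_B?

Expanding Arden's payoff: 300a_A + a_Ba_A − a_A².
∂π/∂a_A = 300 + a_B − 2a_A = 0, so a_A = 150 + 0.5a_B.
The best-response slope da_A/da_B = 0.5 > 0: the reaction function is upward-sloping, so the choices are strategic complements.

strategic complements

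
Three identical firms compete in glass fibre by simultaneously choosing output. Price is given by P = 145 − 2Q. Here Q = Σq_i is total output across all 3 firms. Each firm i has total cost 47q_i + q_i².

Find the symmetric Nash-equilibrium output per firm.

A representative firm's profit is π_i = q_i(145 − 2Q) − 47q_i − q_i², with Q = q_i + Σ_{j≠i} q_j.
First-order condition: 98 − 6q_i − 2Σ_{j≠i} q_j = 0.
With identical firms, set every q_j = q: then 98 − 6q − 4q = 0, i.e. q = 98/10 = 9.8.

9.8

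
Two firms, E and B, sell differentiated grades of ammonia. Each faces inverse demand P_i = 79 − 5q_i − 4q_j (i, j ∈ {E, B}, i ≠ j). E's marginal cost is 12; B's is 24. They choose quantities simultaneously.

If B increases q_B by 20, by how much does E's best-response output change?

-8

Firm E's profit: π = q_E(79 − 5q_E − 4q_B) − 12q_E.
∂π/∂q_E = 67 − 10q_E − 4q_B = 0 ⇒ q_E = 6.7 − 0.4q_B.
The reaction-function slope is −0.4, so a 20-unit rise in q_B moves q_E by −0.4 × 20 = −8. E's best response falls — the actions are strategic substitutes.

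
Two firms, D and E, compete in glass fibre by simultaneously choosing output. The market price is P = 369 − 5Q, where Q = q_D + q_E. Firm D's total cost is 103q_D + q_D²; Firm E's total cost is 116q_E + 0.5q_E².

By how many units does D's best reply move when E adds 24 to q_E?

-10

Firm D's profit: π = q_D(369 − 5(q_D + q_E)) − 103q_D − q_D².
∂π/∂q_D = 266 − 12q_D − 5q_E = 0, so q_D = 133/6 − (5/12)q_E.
The reaction-function slope is −5/12, so a 24-unit rise in q_E moves q_D by −5/12 × 24 = −10. D's best response falls — the actions are strategic substitutes.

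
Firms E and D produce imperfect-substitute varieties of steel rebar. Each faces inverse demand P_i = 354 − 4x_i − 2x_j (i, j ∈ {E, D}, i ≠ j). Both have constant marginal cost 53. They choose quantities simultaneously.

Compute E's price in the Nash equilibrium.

Firm E's profit: π = x_E(354 − 4x_E − 2x_D) − 53x_E.
∂π/∂x_E = 301 − 8x_E − 2x_D = 0 ⇒ x_E = 37.625 − 0.25x_D.
The game is symmetric, so in equilibrium x_D = x_E: the reaction function gives 1.25x_E = 37.625, hence x_E = 30.1.
P_E = 354 − 4·30.1 − 2·30.1 = 173.4.

173.4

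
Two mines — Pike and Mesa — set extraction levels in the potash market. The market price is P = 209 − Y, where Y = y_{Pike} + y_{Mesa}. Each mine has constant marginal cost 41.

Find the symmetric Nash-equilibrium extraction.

Mine Pike's profit: π = y_{Pike}(209 − (y_{Pike} + y_{Mesa})) − 41y_{Pike}.
∂π/∂y_{Pike} = 168 − 2y_{Pike} − y_{Mesa} = 0, so y_{Pike} = 84 − 0.5y_{Mesa}.
The game is symmetric, so in equilibrium y_{Mesa} = y_{Pike}: the reaction function gives 1.5y_{Pike} = 84, hence y_{Pike} = 56.

56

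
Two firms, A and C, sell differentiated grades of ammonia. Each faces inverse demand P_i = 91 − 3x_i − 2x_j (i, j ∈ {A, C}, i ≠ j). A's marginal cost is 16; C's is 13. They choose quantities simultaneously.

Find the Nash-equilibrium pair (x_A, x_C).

Firm A's profit: π = x_A(91 − 3x_A − 2x_C) − 16x_A.
∂π/∂x_A = 75 − 6x_A − 2x_C = 0 ⇒ x_A = 12.5 − (1/3)x_C.
Similarly x_C = 13 − (1/3)x_A.
Solving the two reaction functions simultaneously: (1 − (−1/3)(−1/3))x_A = 12.5 − (1/3)·13, so (8/9)x_A = 49/6 and x_A = 9.1875.
Then x_C = 13 − (1/3)·9.1875 = 9.9375.

9.1875, 9.9375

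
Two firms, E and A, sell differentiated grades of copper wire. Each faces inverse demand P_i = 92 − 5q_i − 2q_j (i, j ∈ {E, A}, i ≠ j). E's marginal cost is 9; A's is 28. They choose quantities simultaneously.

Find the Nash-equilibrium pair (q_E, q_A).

Firm E's profit: π = q_E(92 − 5q_E − 2q_A) − 9q_E.
∂π/∂q_E = 83 − 10q_E − 2q_A = 0 ⇒ q_E = 8.3 − 0.2q_A.
Similarly q_A = 6.4 − 0.2q_E.
Plugging q_A into E's best response: q_E = 8.3 − 0.2(6.4 − 0.2q_E) ⇒ 0.96q_E = 7.02, so q_E = 7.3125.
Then q_A = 6.4 − 0.2·7.3125 = 4.9375.

7.3125, 4.9375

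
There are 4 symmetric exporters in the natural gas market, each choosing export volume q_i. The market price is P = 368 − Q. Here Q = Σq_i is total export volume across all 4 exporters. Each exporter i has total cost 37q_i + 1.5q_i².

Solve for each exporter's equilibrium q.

A representative exporter's profit is π_i = q_i(368 − Q) − 37q_i − 1.5q_i², with Q = q_i + Σ_{j≠i} q_j.
First-order condition: 331 − 5q_i − Σ_{j≠i} q_j = 0.
Imposing symmetry (q_j = q for all j) turns Σ_{j≠i} q_j into 3q, so 331 = 8q and q = 41.375.

41.375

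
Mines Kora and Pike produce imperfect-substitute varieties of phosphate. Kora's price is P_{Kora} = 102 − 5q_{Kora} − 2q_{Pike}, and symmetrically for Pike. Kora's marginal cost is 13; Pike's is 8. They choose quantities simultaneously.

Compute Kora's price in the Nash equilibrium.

49.5625

Mine Kora's profit: π = q_{Kora}(102 − 5q_{Kora} − 2q_{Pike}) − 13q_{Kora}.
∂π/∂q_{Kora} = 89 − 10q_{Kora} − 2q_{Pike} = 0 ⇒ q_{Kora} = 8.9 − 0.2q_{Pike}.
Similarly q_{Pike} = 9.4 − 0.2q_{Kora}.
Substituting the second reaction function into the first: q_{Kora} = 8.9 − 0.2(9.4 − 0.2q_{Kora}), which gives 0.96q_{Kora} = 7.02 ⇒ q_{Kora} = 7.3125.
Then q_{Pike} = 9.4 − 0.2·7.3125 = 7.9375.
P_{Kora} = 102 − 5·7.3125 − 2·7.9375 = 49.5625.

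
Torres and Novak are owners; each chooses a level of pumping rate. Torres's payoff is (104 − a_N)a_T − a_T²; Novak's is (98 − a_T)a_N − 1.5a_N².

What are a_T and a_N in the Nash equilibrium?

42.8, 18.4

Expanding Torres's payoff: 104a_T − a_Na_T − a_T².
∂π/∂a_T = 104 − a_N − 2a_T = 0, so a_T = 52 − 0.5a_N.
Likewise for Novak: a_N = 98/3 − (1/3)a_T.
Plugging a_N into Torres's best response: a_T = 52 − 0.5(98/3 − (1/3)a_T) ⇒ (5/6)a_T = 107/3, so a_T = 42.8.
Then a_N = 98/3 − (1/3)·42.8 = 18.4.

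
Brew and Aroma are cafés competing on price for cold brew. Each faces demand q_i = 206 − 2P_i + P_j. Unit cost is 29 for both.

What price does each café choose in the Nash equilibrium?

Brew's profit: π = (P_{Brew} − 29)(206 − 2P_{Brew} + P_{Aroma}).
∂π/∂P_{Brew} = 264 − 4P_{Brew} + P_{Aroma} = 0 ⇒ P_{Brew} = 66 + 0.25P_{Aroma}.
Setting P_{Brew} = P_{Aroma} in the reaction function: P_{Brew} = 66 + 0.25P_{Brew}, so P_{Brew} = 66 / 0.75 = 88.

88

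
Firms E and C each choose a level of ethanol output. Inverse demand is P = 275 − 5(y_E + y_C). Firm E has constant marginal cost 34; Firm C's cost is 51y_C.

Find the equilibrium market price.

Firm E's profit: π = y_E(275 − 5(y_E + y_C)) − 34y_E.
∂π/∂y_E = 241 − 10y_E − 5y_C = 0, so y_E = 24.1 − 0.5y_C.
By the same steps for C: y_C = 22.4 − 0.5y_E.
Solving the two reaction functions simultaneously: (1 − (−0.5)(−0.5))y_E = 24.1 − 0.5·22.4, so 0.75y_E = 12.9 and y_E = 17.2.
Then y_C = 22.4 − 0.5·17.2 = 13.8.
Equilibrium price: P = 275 − 5·31 = 120.

120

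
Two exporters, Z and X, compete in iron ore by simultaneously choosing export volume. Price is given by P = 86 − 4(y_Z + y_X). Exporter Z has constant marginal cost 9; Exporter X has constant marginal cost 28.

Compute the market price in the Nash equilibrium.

Exporter Z's profit: π = y_Z(86 − 4(y_Z + y_X)) − 9y_Z.
∂π/∂y_Z = 77 − 8y_Z − 4y_X = 0, so y_Z = 9.625 − 0.5y_X.
By the same steps for X: y_X = 7.25 − 0.5y_Z.
Substituting the second reaction function into the first: y_Z = 9.625 − 0.5(7.25 − 0.5y_Z), which gives 0.75y_Z = 6 ⇒ y_Z = 8.
Then y_X = 7.25 − 0.5·8 = 3.25.
Equilibrium price: P = 86 − 4·11.25 = 41.

41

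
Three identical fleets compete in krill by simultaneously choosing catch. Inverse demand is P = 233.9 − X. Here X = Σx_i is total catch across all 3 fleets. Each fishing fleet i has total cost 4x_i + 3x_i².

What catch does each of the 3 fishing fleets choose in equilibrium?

22.99

A representative fishing fleet's profit is π_i = x_i(233.9 − X) − 4x_i − 3x_i², with X = x_i + Σ_{j≠i} x_j.
First-order condition: 229.9 − 8x_i − Σ_{j≠i} x_j = 0.
With identical fishing fleets, set every x_j = x: then 229.9 − 8x − 2x = 0, i.e. x = 229.9/10 = 22.99.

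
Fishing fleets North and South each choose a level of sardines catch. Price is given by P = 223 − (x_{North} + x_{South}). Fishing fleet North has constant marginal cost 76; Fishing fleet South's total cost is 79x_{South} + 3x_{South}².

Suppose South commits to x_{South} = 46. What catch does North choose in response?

Fishing fleet North's profit: π = x_{North}(223 − (x_{North} + x_{South})) − 76x_{North}.
∂π/∂x_{North} = 147 − 2x_{North} − x_{South} = 0, so x_{North} = 73.5 − 0.5x_{South}.
At x_{South} = 46: x_{North} = 73.5 − 0.5·46 = 50.5.

50.5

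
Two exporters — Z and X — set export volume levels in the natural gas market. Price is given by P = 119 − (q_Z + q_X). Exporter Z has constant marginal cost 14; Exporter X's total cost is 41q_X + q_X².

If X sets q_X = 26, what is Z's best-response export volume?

Exporter Z's profit: π = q_Z(119 − (q_Z + q_X)) − 14q_Z.
∂π/∂q_Z = 105 − 2q_Z − q_X = 0, so q_Z = 52.5 − 0.5q_X.
At q_X = 26: q_Z = 52.5 − 0.5·26 = 39.5.

39.5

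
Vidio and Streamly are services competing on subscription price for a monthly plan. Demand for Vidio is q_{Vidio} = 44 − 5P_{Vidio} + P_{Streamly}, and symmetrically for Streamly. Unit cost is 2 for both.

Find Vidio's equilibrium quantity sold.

20

Vidio's profit: π = (P_{Vidio} − 2)(44 − 5P_{Vidio} + P_{Streamly}).
∂π/∂P_{Vidio} = 54 − 10P_{Vidio} + P_{Streamly} = 0 ⇒ P_{Vidio} = 5.4 + 0.1P_{Streamly}.
By symmetry P_{Streamly} = P_{Vidio}; substituting into the reaction function, 0.9P_{Vidio} = 5.4 and P_{Vidio} = 6.
q_{Vidio} = 44 − 5·6 + 6 = 20.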